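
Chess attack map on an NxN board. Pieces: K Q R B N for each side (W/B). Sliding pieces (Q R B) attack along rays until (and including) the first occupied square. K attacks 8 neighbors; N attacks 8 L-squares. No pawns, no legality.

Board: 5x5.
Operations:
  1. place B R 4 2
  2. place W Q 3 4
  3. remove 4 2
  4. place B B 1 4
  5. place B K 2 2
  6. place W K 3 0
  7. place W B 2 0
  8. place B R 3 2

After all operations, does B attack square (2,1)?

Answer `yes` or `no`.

Answer: yes

Derivation:
Op 1: place BR@(4,2)
Op 2: place WQ@(3,4)
Op 3: remove (4,2)
Op 4: place BB@(1,4)
Op 5: place BK@(2,2)
Op 6: place WK@(3,0)
Op 7: place WB@(2,0)
Op 8: place BR@(3,2)
Per-piece attacks for B:
  BB@(1,4): attacks (2,3) (3,2) (0,3) [ray(1,-1) blocked at (3,2)]
  BK@(2,2): attacks (2,3) (2,1) (3,2) (1,2) (3,3) (3,1) (1,3) (1,1)
  BR@(3,2): attacks (3,3) (3,4) (3,1) (3,0) (4,2) (2,2) [ray(0,1) blocked at (3,4); ray(0,-1) blocked at (3,0); ray(-1,0) blocked at (2,2)]
B attacks (2,1): yes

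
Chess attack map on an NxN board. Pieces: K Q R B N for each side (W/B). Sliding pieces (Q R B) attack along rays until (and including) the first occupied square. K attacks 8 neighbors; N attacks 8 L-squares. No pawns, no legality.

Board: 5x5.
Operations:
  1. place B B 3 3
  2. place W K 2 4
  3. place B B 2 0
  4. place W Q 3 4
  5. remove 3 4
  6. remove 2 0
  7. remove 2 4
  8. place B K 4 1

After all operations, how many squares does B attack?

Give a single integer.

Answer: 10

Derivation:
Op 1: place BB@(3,3)
Op 2: place WK@(2,4)
Op 3: place BB@(2,0)
Op 4: place WQ@(3,4)
Op 5: remove (3,4)
Op 6: remove (2,0)
Op 7: remove (2,4)
Op 8: place BK@(4,1)
Per-piece attacks for B:
  BB@(3,3): attacks (4,4) (4,2) (2,4) (2,2) (1,1) (0,0)
  BK@(4,1): attacks (4,2) (4,0) (3,1) (3,2) (3,0)
Union (10 distinct): (0,0) (1,1) (2,2) (2,4) (3,0) (3,1) (3,2) (4,0) (4,2) (4,4)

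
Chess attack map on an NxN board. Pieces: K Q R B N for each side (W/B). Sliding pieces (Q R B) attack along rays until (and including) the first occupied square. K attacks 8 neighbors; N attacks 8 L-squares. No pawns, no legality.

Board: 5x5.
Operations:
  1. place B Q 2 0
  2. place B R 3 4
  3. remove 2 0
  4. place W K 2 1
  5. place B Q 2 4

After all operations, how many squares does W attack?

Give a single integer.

Op 1: place BQ@(2,0)
Op 2: place BR@(3,4)
Op 3: remove (2,0)
Op 4: place WK@(2,1)
Op 5: place BQ@(2,4)
Per-piece attacks for W:
  WK@(2,1): attacks (2,2) (2,0) (3,1) (1,1) (3,2) (3,0) (1,2) (1,0)
Union (8 distinct): (1,0) (1,1) (1,2) (2,0) (2,2) (3,0) (3,1) (3,2)

Answer: 8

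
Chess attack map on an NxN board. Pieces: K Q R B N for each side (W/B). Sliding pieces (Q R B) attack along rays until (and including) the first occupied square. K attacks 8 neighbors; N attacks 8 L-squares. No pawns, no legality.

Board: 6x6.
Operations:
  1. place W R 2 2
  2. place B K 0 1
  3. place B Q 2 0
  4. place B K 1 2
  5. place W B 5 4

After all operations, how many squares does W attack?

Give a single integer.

Answer: 12

Derivation:
Op 1: place WR@(2,2)
Op 2: place BK@(0,1)
Op 3: place BQ@(2,0)
Op 4: place BK@(1,2)
Op 5: place WB@(5,4)
Per-piece attacks for W:
  WR@(2,2): attacks (2,3) (2,4) (2,5) (2,1) (2,0) (3,2) (4,2) (5,2) (1,2) [ray(0,-1) blocked at (2,0); ray(-1,0) blocked at (1,2)]
  WB@(5,4): attacks (4,5) (4,3) (3,2) (2,1) (1,0)
Union (12 distinct): (1,0) (1,2) (2,0) (2,1) (2,3) (2,4) (2,5) (3,2) (4,2) (4,3) (4,5) (5,2)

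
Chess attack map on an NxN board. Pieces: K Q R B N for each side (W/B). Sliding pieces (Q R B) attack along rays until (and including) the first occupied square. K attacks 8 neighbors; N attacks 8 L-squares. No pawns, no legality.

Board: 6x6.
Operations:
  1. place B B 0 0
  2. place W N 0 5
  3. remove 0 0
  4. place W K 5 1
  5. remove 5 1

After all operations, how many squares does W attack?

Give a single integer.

Answer: 2

Derivation:
Op 1: place BB@(0,0)
Op 2: place WN@(0,5)
Op 3: remove (0,0)
Op 4: place WK@(5,1)
Op 5: remove (5,1)
Per-piece attacks for W:
  WN@(0,5): attacks (1,3) (2,4)
Union (2 distinct): (1,3) (2,4)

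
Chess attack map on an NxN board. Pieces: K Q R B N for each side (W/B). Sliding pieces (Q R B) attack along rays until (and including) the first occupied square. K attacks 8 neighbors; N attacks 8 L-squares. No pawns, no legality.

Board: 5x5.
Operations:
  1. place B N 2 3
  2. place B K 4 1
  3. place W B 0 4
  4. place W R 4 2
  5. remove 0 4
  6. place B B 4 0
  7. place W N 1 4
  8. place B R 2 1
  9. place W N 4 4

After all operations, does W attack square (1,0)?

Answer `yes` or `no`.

Op 1: place BN@(2,3)
Op 2: place BK@(4,1)
Op 3: place WB@(0,4)
Op 4: place WR@(4,2)
Op 5: remove (0,4)
Op 6: place BB@(4,0)
Op 7: place WN@(1,4)
Op 8: place BR@(2,1)
Op 9: place WN@(4,4)
Per-piece attacks for W:
  WN@(1,4): attacks (2,2) (3,3) (0,2)
  WR@(4,2): attacks (4,3) (4,4) (4,1) (3,2) (2,2) (1,2) (0,2) [ray(0,1) blocked at (4,4); ray(0,-1) blocked at (4,1)]
  WN@(4,4): attacks (3,2) (2,3)
W attacks (1,0): no

Answer: no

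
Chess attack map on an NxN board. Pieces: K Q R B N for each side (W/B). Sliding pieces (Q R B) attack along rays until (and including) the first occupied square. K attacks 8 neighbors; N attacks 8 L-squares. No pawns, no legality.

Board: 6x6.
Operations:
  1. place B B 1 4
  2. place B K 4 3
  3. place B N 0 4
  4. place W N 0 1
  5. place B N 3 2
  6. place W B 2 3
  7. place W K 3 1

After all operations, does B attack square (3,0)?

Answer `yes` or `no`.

Answer: no

Derivation:
Op 1: place BB@(1,4)
Op 2: place BK@(4,3)
Op 3: place BN@(0,4)
Op 4: place WN@(0,1)
Op 5: place BN@(3,2)
Op 6: place WB@(2,3)
Op 7: place WK@(3,1)
Per-piece attacks for B:
  BN@(0,4): attacks (2,5) (1,2) (2,3)
  BB@(1,4): attacks (2,5) (2,3) (0,5) (0,3) [ray(1,-1) blocked at (2,3)]
  BN@(3,2): attacks (4,4) (5,3) (2,4) (1,3) (4,0) (5,1) (2,0) (1,1)
  BK@(4,3): attacks (4,4) (4,2) (5,3) (3,3) (5,4) (5,2) (3,4) (3,2)
B attacks (3,0): no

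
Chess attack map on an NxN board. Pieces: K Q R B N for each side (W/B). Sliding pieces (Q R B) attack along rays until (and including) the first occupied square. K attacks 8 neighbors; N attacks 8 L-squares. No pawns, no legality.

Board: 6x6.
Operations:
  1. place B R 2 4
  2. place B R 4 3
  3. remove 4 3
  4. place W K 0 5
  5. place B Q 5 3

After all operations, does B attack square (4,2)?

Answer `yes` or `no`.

Op 1: place BR@(2,4)
Op 2: place BR@(4,3)
Op 3: remove (4,3)
Op 4: place WK@(0,5)
Op 5: place BQ@(5,3)
Per-piece attacks for B:
  BR@(2,4): attacks (2,5) (2,3) (2,2) (2,1) (2,0) (3,4) (4,4) (5,4) (1,4) (0,4)
  BQ@(5,3): attacks (5,4) (5,5) (5,2) (5,1) (5,0) (4,3) (3,3) (2,3) (1,3) (0,3) (4,4) (3,5) (4,2) (3,1) (2,0)
B attacks (4,2): yes

Answer: yes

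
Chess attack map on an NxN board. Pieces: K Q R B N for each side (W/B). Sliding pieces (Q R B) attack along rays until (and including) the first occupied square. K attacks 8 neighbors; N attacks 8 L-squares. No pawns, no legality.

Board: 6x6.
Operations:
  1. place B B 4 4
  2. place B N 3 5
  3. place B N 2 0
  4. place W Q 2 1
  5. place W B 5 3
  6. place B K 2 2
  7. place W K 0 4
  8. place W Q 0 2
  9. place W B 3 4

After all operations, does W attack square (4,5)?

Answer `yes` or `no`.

Answer: yes

Derivation:
Op 1: place BB@(4,4)
Op 2: place BN@(3,5)
Op 3: place BN@(2,0)
Op 4: place WQ@(2,1)
Op 5: place WB@(5,3)
Op 6: place BK@(2,2)
Op 7: place WK@(0,4)
Op 8: place WQ@(0,2)
Op 9: place WB@(3,4)
Per-piece attacks for W:
  WQ@(0,2): attacks (0,3) (0,4) (0,1) (0,0) (1,2) (2,2) (1,3) (2,4) (3,5) (1,1) (2,0) [ray(0,1) blocked at (0,4); ray(1,0) blocked at (2,2); ray(1,1) blocked at (3,5); ray(1,-1) blocked at (2,0)]
  WK@(0,4): attacks (0,5) (0,3) (1,4) (1,5) (1,3)
  WQ@(2,1): attacks (2,2) (2,0) (3,1) (4,1) (5,1) (1,1) (0,1) (3,2) (4,3) (5,4) (3,0) (1,2) (0,3) (1,0) [ray(0,1) blocked at (2,2); ray(0,-1) blocked at (2,0)]
  WB@(3,4): attacks (4,5) (4,3) (5,2) (2,5) (2,3) (1,2) (0,1)
  WB@(5,3): attacks (4,4) (4,2) (3,1) (2,0) [ray(-1,1) blocked at (4,4); ray(-1,-1) blocked at (2,0)]
W attacks (4,5): yes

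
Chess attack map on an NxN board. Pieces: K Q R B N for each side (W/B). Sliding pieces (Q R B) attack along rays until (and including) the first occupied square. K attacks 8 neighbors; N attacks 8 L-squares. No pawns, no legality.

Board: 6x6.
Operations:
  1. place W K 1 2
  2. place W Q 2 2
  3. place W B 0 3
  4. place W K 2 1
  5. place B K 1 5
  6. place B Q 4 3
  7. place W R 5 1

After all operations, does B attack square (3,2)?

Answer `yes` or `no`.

Answer: yes

Derivation:
Op 1: place WK@(1,2)
Op 2: place WQ@(2,2)
Op 3: place WB@(0,3)
Op 4: place WK@(2,1)
Op 5: place BK@(1,5)
Op 6: place BQ@(4,3)
Op 7: place WR@(5,1)
Per-piece attacks for B:
  BK@(1,5): attacks (1,4) (2,5) (0,5) (2,4) (0,4)
  BQ@(4,3): attacks (4,4) (4,5) (4,2) (4,1) (4,0) (5,3) (3,3) (2,3) (1,3) (0,3) (5,4) (5,2) (3,4) (2,5) (3,2) (2,1) [ray(-1,0) blocked at (0,3); ray(-1,-1) blocked at (2,1)]
B attacks (3,2): yes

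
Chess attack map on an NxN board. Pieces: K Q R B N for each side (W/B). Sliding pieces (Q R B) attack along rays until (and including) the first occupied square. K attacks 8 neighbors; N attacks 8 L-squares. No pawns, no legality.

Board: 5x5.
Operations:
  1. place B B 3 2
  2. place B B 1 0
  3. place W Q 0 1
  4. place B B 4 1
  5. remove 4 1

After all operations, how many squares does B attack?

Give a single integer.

Answer: 8

Derivation:
Op 1: place BB@(3,2)
Op 2: place BB@(1,0)
Op 3: place WQ@(0,1)
Op 4: place BB@(4,1)
Op 5: remove (4,1)
Per-piece attacks for B:
  BB@(1,0): attacks (2,1) (3,2) (0,1) [ray(1,1) blocked at (3,2); ray(-1,1) blocked at (0,1)]
  BB@(3,2): attacks (4,3) (4,1) (2,3) (1,4) (2,1) (1,0) [ray(-1,-1) blocked at (1,0)]
Union (8 distinct): (0,1) (1,0) (1,4) (2,1) (2,3) (3,2) (4,1) (4,3)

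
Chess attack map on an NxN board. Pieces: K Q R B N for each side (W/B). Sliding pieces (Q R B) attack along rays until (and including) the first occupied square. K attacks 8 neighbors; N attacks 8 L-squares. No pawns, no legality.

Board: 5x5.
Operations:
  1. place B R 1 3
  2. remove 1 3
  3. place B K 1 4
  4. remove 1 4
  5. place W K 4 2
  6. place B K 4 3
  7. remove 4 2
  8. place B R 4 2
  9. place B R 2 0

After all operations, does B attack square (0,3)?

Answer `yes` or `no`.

Answer: no

Derivation:
Op 1: place BR@(1,3)
Op 2: remove (1,3)
Op 3: place BK@(1,4)
Op 4: remove (1,4)
Op 5: place WK@(4,2)
Op 6: place BK@(4,3)
Op 7: remove (4,2)
Op 8: place BR@(4,2)
Op 9: place BR@(2,0)
Per-piece attacks for B:
  BR@(2,0): attacks (2,1) (2,2) (2,3) (2,4) (3,0) (4,0) (1,0) (0,0)
  BR@(4,2): attacks (4,3) (4,1) (4,0) (3,2) (2,2) (1,2) (0,2) [ray(0,1) blocked at (4,3)]
  BK@(4,3): attacks (4,4) (4,2) (3,3) (3,4) (3,2)
B attacks (0,3): no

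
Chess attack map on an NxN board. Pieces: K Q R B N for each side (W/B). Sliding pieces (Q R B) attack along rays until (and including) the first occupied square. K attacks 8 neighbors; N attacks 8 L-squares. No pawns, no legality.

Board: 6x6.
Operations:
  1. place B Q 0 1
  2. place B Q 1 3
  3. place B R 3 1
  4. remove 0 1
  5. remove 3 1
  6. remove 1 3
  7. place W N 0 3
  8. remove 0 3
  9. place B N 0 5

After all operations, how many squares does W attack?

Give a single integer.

Op 1: place BQ@(0,1)
Op 2: place BQ@(1,3)
Op 3: place BR@(3,1)
Op 4: remove (0,1)
Op 5: remove (3,1)
Op 6: remove (1,3)
Op 7: place WN@(0,3)
Op 8: remove (0,3)
Op 9: place BN@(0,5)
Per-piece attacks for W:
Union (0 distinct): (none)

Answer: 0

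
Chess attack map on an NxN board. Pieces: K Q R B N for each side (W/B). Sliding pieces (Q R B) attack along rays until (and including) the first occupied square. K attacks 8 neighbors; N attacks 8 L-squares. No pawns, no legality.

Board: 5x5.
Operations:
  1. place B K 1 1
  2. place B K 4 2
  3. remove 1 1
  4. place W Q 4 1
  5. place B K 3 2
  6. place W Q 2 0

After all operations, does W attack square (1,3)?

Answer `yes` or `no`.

Answer: no

Derivation:
Op 1: place BK@(1,1)
Op 2: place BK@(4,2)
Op 3: remove (1,1)
Op 4: place WQ@(4,1)
Op 5: place BK@(3,2)
Op 6: place WQ@(2,0)
Per-piece attacks for W:
  WQ@(2,0): attacks (2,1) (2,2) (2,3) (2,4) (3,0) (4,0) (1,0) (0,0) (3,1) (4,2) (1,1) (0,2) [ray(1,1) blocked at (4,2)]
  WQ@(4,1): attacks (4,2) (4,0) (3,1) (2,1) (1,1) (0,1) (3,2) (3,0) [ray(0,1) blocked at (4,2); ray(-1,1) blocked at (3,2)]
W attacks (1,3): no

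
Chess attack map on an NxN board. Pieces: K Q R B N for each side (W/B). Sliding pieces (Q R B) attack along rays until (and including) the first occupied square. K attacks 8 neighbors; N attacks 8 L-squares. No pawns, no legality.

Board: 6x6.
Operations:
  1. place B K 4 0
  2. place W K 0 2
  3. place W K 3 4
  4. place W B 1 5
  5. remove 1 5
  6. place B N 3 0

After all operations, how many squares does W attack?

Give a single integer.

Answer: 13

Derivation:
Op 1: place BK@(4,0)
Op 2: place WK@(0,2)
Op 3: place WK@(3,4)
Op 4: place WB@(1,5)
Op 5: remove (1,5)
Op 6: place BN@(3,0)
Per-piece attacks for W:
  WK@(0,2): attacks (0,3) (0,1) (1,2) (1,3) (1,1)
  WK@(3,4): attacks (3,5) (3,3) (4,4) (2,4) (4,5) (4,3) (2,5) (2,3)
Union (13 distinct): (0,1) (0,3) (1,1) (1,2) (1,3) (2,3) (2,4) (2,5) (3,3) (3,5) (4,3) (4,4) (4,5)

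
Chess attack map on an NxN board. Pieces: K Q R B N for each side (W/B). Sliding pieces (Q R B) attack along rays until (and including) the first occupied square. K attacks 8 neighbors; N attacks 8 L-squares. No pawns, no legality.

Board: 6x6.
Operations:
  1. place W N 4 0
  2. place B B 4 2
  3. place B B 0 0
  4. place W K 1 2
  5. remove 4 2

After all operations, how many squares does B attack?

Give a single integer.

Answer: 5

Derivation:
Op 1: place WN@(4,0)
Op 2: place BB@(4,2)
Op 3: place BB@(0,0)
Op 4: place WK@(1,2)
Op 5: remove (4,2)
Per-piece attacks for B:
  BB@(0,0): attacks (1,1) (2,2) (3,3) (4,4) (5,5)
Union (5 distinct): (1,1) (2,2) (3,3) (4,4) (5,5)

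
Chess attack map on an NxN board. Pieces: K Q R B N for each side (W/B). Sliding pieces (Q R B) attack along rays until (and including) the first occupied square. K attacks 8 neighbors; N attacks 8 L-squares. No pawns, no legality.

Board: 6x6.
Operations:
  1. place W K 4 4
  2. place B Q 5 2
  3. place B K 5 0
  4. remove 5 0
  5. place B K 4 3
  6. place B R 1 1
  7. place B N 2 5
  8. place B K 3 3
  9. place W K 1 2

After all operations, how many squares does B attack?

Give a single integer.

Op 1: place WK@(4,4)
Op 2: place BQ@(5,2)
Op 3: place BK@(5,0)
Op 4: remove (5,0)
Op 5: place BK@(4,3)
Op 6: place BR@(1,1)
Op 7: place BN@(2,5)
Op 8: place BK@(3,3)
Op 9: place WK@(1,2)
Per-piece attacks for B:
  BR@(1,1): attacks (1,2) (1,0) (2,1) (3,1) (4,1) (5,1) (0,1) [ray(0,1) blocked at (1,2)]
  BN@(2,5): attacks (3,3) (4,4) (1,3) (0,4)
  BK@(3,3): attacks (3,4) (3,2) (4,3) (2,3) (4,4) (4,2) (2,4) (2,2)
  BK@(4,3): attacks (4,4) (4,2) (5,3) (3,3) (5,4) (5,2) (3,4) (3,2)
  BQ@(5,2): attacks (5,3) (5,4) (5,5) (5,1) (5,0) (4,2) (3,2) (2,2) (1,2) (4,3) (4,1) (3,0) [ray(-1,0) blocked at (1,2); ray(-1,1) blocked at (4,3)]
Union (24 distinct): (0,1) (0,4) (1,0) (1,2) (1,3) (2,1) (2,2) (2,3) (2,4) (3,0) (3,1) (3,2) (3,3) (3,4) (4,1) (4,2) (4,3) (4,4) (5,0) (5,1) (5,2) (5,3) (5,4) (5,5)

Answer: 24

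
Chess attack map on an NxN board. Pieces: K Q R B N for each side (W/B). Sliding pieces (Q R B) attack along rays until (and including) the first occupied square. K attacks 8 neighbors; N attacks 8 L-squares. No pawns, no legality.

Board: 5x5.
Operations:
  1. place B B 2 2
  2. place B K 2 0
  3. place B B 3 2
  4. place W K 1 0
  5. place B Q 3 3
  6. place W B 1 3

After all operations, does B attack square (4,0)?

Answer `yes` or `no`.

Op 1: place BB@(2,2)
Op 2: place BK@(2,0)
Op 3: place BB@(3,2)
Op 4: place WK@(1,0)
Op 5: place BQ@(3,3)
Op 6: place WB@(1,3)
Per-piece attacks for B:
  BK@(2,0): attacks (2,1) (3,0) (1,0) (3,1) (1,1)
  BB@(2,2): attacks (3,3) (3,1) (4,0) (1,3) (1,1) (0,0) [ray(1,1) blocked at (3,3); ray(-1,1) blocked at (1,3)]
  BB@(3,2): attacks (4,3) (4,1) (2,3) (1,4) (2,1) (1,0) [ray(-1,-1) blocked at (1,0)]
  BQ@(3,3): attacks (3,4) (3,2) (4,3) (2,3) (1,3) (4,4) (4,2) (2,4) (2,2) [ray(0,-1) blocked at (3,2); ray(-1,0) blocked at (1,3); ray(-1,-1) blocked at (2,2)]
B attacks (4,0): yes

Answer: yes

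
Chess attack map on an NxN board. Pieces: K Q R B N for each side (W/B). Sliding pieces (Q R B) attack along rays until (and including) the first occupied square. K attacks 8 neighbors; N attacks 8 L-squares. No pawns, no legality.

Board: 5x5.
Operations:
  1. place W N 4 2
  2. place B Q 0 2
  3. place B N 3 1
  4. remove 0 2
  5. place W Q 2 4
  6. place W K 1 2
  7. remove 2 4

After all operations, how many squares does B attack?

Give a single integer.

Answer: 4

Derivation:
Op 1: place WN@(4,2)
Op 2: place BQ@(0,2)
Op 3: place BN@(3,1)
Op 4: remove (0,2)
Op 5: place WQ@(2,4)
Op 6: place WK@(1,2)
Op 7: remove (2,4)
Per-piece attacks for B:
  BN@(3,1): attacks (4,3) (2,3) (1,2) (1,0)
Union (4 distinct): (1,0) (1,2) (2,3) (4,3)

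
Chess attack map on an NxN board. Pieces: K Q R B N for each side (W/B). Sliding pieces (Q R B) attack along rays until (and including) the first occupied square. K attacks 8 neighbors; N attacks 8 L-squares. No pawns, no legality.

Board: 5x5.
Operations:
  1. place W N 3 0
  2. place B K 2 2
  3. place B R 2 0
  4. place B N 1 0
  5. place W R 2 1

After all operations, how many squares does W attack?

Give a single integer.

Answer: 7

Derivation:
Op 1: place WN@(3,0)
Op 2: place BK@(2,2)
Op 3: place BR@(2,0)
Op 4: place BN@(1,0)
Op 5: place WR@(2,1)
Per-piece attacks for W:
  WR@(2,1): attacks (2,2) (2,0) (3,1) (4,1) (1,1) (0,1) [ray(0,1) blocked at (2,2); ray(0,-1) blocked at (2,0)]
  WN@(3,0): attacks (4,2) (2,2) (1,1)
Union (7 distinct): (0,1) (1,1) (2,0) (2,2) (3,1) (4,1) (4,2)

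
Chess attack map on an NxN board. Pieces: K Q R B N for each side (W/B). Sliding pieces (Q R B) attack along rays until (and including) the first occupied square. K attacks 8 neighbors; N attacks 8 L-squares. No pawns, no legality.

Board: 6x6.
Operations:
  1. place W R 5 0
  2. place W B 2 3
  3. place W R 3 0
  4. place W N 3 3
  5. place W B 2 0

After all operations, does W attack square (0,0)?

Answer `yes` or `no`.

Op 1: place WR@(5,0)
Op 2: place WB@(2,3)
Op 3: place WR@(3,0)
Op 4: place WN@(3,3)
Op 5: place WB@(2,0)
Per-piece attacks for W:
  WB@(2,0): attacks (3,1) (4,2) (5,3) (1,1) (0,2)
  WB@(2,3): attacks (3,4) (4,5) (3,2) (4,1) (5,0) (1,4) (0,5) (1,2) (0,1) [ray(1,-1) blocked at (5,0)]
  WR@(3,0): attacks (3,1) (3,2) (3,3) (4,0) (5,0) (2,0) [ray(0,1) blocked at (3,3); ray(1,0) blocked at (5,0); ray(-1,0) blocked at (2,0)]
  WN@(3,3): attacks (4,5) (5,4) (2,5) (1,4) (4,1) (5,2) (2,1) (1,2)
  WR@(5,0): attacks (5,1) (5,2) (5,3) (5,4) (5,5) (4,0) (3,0) [ray(-1,0) blocked at (3,0)]
W attacks (0,0): no

Answer: no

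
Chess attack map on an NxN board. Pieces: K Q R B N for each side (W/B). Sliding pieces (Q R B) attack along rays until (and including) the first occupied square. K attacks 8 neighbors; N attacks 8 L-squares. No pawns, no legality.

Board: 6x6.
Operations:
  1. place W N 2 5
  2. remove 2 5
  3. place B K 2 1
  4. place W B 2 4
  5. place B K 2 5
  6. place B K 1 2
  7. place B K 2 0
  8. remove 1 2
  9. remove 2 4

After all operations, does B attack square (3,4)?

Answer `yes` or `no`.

Op 1: place WN@(2,5)
Op 2: remove (2,5)
Op 3: place BK@(2,1)
Op 4: place WB@(2,4)
Op 5: place BK@(2,5)
Op 6: place BK@(1,2)
Op 7: place BK@(2,0)
Op 8: remove (1,2)
Op 9: remove (2,4)
Per-piece attacks for B:
  BK@(2,0): attacks (2,1) (3,0) (1,0) (3,1) (1,1)
  BK@(2,1): attacks (2,2) (2,0) (3,1) (1,1) (3,2) (3,0) (1,2) (1,0)
  BK@(2,5): attacks (2,4) (3,5) (1,5) (3,4) (1,4)
B attacks (3,4): yes

Answer: yes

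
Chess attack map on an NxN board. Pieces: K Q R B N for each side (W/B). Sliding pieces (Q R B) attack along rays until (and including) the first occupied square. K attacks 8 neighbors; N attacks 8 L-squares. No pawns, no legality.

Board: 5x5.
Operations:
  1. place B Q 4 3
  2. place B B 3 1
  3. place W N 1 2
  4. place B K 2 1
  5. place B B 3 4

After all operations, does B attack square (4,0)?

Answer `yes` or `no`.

Answer: yes

Derivation:
Op 1: place BQ@(4,3)
Op 2: place BB@(3,1)
Op 3: place WN@(1,2)
Op 4: place BK@(2,1)
Op 5: place BB@(3,4)
Per-piece attacks for B:
  BK@(2,1): attacks (2,2) (2,0) (3,1) (1,1) (3,2) (3,0) (1,2) (1,0)
  BB@(3,1): attacks (4,2) (4,0) (2,2) (1,3) (0,4) (2,0)
  BB@(3,4): attacks (4,3) (2,3) (1,2) [ray(1,-1) blocked at (4,3); ray(-1,-1) blocked at (1,2)]
  BQ@(4,3): attacks (4,4) (4,2) (4,1) (4,0) (3,3) (2,3) (1,3) (0,3) (3,4) (3,2) (2,1) [ray(-1,1) blocked at (3,4); ray(-1,-1) blocked at (2,1)]
B attacks (4,0): yes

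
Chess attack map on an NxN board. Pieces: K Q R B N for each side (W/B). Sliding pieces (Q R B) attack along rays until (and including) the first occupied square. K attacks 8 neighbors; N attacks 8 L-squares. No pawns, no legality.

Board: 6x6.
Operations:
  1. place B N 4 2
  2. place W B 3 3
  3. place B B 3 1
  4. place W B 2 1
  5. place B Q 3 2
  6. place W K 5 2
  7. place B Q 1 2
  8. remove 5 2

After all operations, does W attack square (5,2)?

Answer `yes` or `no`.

Op 1: place BN@(4,2)
Op 2: place WB@(3,3)
Op 3: place BB@(3,1)
Op 4: place WB@(2,1)
Op 5: place BQ@(3,2)
Op 6: place WK@(5,2)
Op 7: place BQ@(1,2)
Op 8: remove (5,2)
Per-piece attacks for W:
  WB@(2,1): attacks (3,2) (3,0) (1,2) (1,0) [ray(1,1) blocked at (3,2); ray(-1,1) blocked at (1,2)]
  WB@(3,3): attacks (4,4) (5,5) (4,2) (2,4) (1,5) (2,2) (1,1) (0,0) [ray(1,-1) blocked at (4,2)]
W attacks (5,2): no

Answer: no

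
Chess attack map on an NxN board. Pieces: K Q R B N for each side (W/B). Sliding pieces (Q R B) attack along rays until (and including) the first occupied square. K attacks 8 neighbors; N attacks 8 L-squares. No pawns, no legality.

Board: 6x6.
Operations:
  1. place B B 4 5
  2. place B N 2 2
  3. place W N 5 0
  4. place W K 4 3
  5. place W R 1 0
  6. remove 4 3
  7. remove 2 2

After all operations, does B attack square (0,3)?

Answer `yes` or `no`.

Answer: no

Derivation:
Op 1: place BB@(4,5)
Op 2: place BN@(2,2)
Op 3: place WN@(5,0)
Op 4: place WK@(4,3)
Op 5: place WR@(1,0)
Op 6: remove (4,3)
Op 7: remove (2,2)
Per-piece attacks for B:
  BB@(4,5): attacks (5,4) (3,4) (2,3) (1,2) (0,1)
B attacks (0,3): no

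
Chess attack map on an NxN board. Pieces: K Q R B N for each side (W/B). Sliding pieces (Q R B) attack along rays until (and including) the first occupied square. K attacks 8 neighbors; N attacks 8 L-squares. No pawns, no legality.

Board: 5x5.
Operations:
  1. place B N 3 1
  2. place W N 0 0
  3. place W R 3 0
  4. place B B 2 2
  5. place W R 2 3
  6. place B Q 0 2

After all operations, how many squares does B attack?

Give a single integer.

Op 1: place BN@(3,1)
Op 2: place WN@(0,0)
Op 3: place WR@(3,0)
Op 4: place BB@(2,2)
Op 5: place WR@(2,3)
Op 6: place BQ@(0,2)
Per-piece attacks for B:
  BQ@(0,2): attacks (0,3) (0,4) (0,1) (0,0) (1,2) (2,2) (1,3) (2,4) (1,1) (2,0) [ray(0,-1) blocked at (0,0); ray(1,0) blocked at (2,2)]
  BB@(2,2): attacks (3,3) (4,4) (3,1) (1,3) (0,4) (1,1) (0,0) [ray(1,-1) blocked at (3,1); ray(-1,-1) blocked at (0,0)]
  BN@(3,1): attacks (4,3) (2,3) (1,2) (1,0)
Union (16 distinct): (0,0) (0,1) (0,3) (0,4) (1,0) (1,1) (1,2) (1,3) (2,0) (2,2) (2,3) (2,4) (3,1) (3,3) (4,3) (4,4)

Answer: 16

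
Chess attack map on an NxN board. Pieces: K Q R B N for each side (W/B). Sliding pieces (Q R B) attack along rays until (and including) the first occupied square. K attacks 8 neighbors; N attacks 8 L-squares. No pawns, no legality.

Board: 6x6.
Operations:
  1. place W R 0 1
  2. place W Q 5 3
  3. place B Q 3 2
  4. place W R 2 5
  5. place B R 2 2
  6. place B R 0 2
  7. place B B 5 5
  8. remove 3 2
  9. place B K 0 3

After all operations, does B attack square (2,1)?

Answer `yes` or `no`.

Answer: yes

Derivation:
Op 1: place WR@(0,1)
Op 2: place WQ@(5,3)
Op 3: place BQ@(3,2)
Op 4: place WR@(2,5)
Op 5: place BR@(2,2)
Op 6: place BR@(0,2)
Op 7: place BB@(5,5)
Op 8: remove (3,2)
Op 9: place BK@(0,3)
Per-piece attacks for B:
  BR@(0,2): attacks (0,3) (0,1) (1,2) (2,2) [ray(0,1) blocked at (0,3); ray(0,-1) blocked at (0,1); ray(1,0) blocked at (2,2)]
  BK@(0,3): attacks (0,4) (0,2) (1,3) (1,4) (1,2)
  BR@(2,2): attacks (2,3) (2,4) (2,5) (2,1) (2,0) (3,2) (4,2) (5,2) (1,2) (0,2) [ray(0,1) blocked at (2,5); ray(-1,0) blocked at (0,2)]
  BB@(5,5): attacks (4,4) (3,3) (2,2) [ray(-1,-1) blocked at (2,2)]
B attacks (2,1): yes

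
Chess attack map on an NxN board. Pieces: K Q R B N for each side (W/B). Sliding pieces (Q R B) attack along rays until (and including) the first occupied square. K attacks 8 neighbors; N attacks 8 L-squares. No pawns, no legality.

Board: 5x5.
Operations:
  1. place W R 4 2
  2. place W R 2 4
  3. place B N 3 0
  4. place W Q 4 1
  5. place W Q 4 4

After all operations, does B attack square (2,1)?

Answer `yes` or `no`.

Op 1: place WR@(4,2)
Op 2: place WR@(2,4)
Op 3: place BN@(3,0)
Op 4: place WQ@(4,1)
Op 5: place WQ@(4,4)
Per-piece attacks for B:
  BN@(3,0): attacks (4,2) (2,2) (1,1)
B attacks (2,1): no

Answer: no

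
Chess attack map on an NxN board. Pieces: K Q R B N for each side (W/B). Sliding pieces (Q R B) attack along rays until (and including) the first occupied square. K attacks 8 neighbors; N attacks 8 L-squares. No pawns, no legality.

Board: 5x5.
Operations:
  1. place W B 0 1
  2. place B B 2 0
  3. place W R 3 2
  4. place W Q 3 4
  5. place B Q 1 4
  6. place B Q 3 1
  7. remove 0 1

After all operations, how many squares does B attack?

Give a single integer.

Op 1: place WB@(0,1)
Op 2: place BB@(2,0)
Op 3: place WR@(3,2)
Op 4: place WQ@(3,4)
Op 5: place BQ@(1,4)
Op 6: place BQ@(3,1)
Op 7: remove (0,1)
Per-piece attacks for B:
  BQ@(1,4): attacks (1,3) (1,2) (1,1) (1,0) (2,4) (3,4) (0,4) (2,3) (3,2) (0,3) [ray(1,0) blocked at (3,4); ray(1,-1) blocked at (3,2)]
  BB@(2,0): attacks (3,1) (1,1) (0,2) [ray(1,1) blocked at (3,1)]
  BQ@(3,1): attacks (3,2) (3,0) (4,1) (2,1) (1,1) (0,1) (4,2) (4,0) (2,2) (1,3) (0,4) (2,0) [ray(0,1) blocked at (3,2); ray(-1,-1) blocked at (2,0)]
Union (20 distinct): (0,1) (0,2) (0,3) (0,4) (1,0) (1,1) (1,2) (1,3) (2,0) (2,1) (2,2) (2,3) (2,4) (3,0) (3,1) (3,2) (3,4) (4,0) (4,1) (4,2)

Answer: 20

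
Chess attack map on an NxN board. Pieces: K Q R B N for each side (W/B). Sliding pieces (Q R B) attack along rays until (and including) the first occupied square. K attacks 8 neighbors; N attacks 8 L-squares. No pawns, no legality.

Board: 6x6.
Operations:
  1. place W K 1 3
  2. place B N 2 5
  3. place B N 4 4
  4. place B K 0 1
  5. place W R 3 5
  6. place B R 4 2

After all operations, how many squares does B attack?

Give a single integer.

Op 1: place WK@(1,3)
Op 2: place BN@(2,5)
Op 3: place BN@(4,4)
Op 4: place BK@(0,1)
Op 5: place WR@(3,5)
Op 6: place BR@(4,2)
Per-piece attacks for B:
  BK@(0,1): attacks (0,2) (0,0) (1,1) (1,2) (1,0)
  BN@(2,5): attacks (3,3) (4,4) (1,3) (0,4)
  BR@(4,2): attacks (4,3) (4,4) (4,1) (4,0) (5,2) (3,2) (2,2) (1,2) (0,2) [ray(0,1) blocked at (4,4)]
  BN@(4,4): attacks (2,5) (5,2) (3,2) (2,3)
Union (17 distinct): (0,0) (0,2) (0,4) (1,0) (1,1) (1,2) (1,3) (2,2) (2,3) (2,5) (3,2) (3,3) (4,0) (4,1) (4,3) (4,4) (5,2)

Answer: 17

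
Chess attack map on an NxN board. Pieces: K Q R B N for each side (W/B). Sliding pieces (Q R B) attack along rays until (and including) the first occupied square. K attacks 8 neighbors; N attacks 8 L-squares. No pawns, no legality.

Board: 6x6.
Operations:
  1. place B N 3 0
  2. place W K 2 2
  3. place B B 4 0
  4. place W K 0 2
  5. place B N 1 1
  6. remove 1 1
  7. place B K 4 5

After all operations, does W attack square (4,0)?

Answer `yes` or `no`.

Op 1: place BN@(3,0)
Op 2: place WK@(2,2)
Op 3: place BB@(4,0)
Op 4: place WK@(0,2)
Op 5: place BN@(1,1)
Op 6: remove (1,1)
Op 7: place BK@(4,5)
Per-piece attacks for W:
  WK@(0,2): attacks (0,3) (0,1) (1,2) (1,3) (1,1)
  WK@(2,2): attacks (2,3) (2,1) (3,2) (1,2) (3,3) (3,1) (1,3) (1,1)
W attacks (4,0): no

Answer: no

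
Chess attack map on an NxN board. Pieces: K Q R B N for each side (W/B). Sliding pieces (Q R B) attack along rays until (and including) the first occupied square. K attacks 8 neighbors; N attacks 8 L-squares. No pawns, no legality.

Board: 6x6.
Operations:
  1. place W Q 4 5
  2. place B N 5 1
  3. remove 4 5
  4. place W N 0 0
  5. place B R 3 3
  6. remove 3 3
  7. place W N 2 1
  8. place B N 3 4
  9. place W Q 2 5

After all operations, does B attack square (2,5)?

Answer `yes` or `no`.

Op 1: place WQ@(4,5)
Op 2: place BN@(5,1)
Op 3: remove (4,5)
Op 4: place WN@(0,0)
Op 5: place BR@(3,3)
Op 6: remove (3,3)
Op 7: place WN@(2,1)
Op 8: place BN@(3,4)
Op 9: place WQ@(2,5)
Per-piece attacks for B:
  BN@(3,4): attacks (5,5) (1,5) (4,2) (5,3) (2,2) (1,3)
  BN@(5,1): attacks (4,3) (3,2) (3,0)
B attacks (2,5): no

Answer: no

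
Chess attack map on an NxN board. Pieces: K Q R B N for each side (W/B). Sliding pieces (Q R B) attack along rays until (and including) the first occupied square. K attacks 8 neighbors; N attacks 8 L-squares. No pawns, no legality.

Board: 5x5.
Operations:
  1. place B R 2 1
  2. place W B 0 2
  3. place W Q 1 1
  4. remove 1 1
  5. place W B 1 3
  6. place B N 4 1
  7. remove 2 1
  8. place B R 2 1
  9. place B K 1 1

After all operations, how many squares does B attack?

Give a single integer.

Op 1: place BR@(2,1)
Op 2: place WB@(0,2)
Op 3: place WQ@(1,1)
Op 4: remove (1,1)
Op 5: place WB@(1,3)
Op 6: place BN@(4,1)
Op 7: remove (2,1)
Op 8: place BR@(2,1)
Op 9: place BK@(1,1)
Per-piece attacks for B:
  BK@(1,1): attacks (1,2) (1,0) (2,1) (0,1) (2,2) (2,0) (0,2) (0,0)
  BR@(2,1): attacks (2,2) (2,3) (2,4) (2,0) (3,1) (4,1) (1,1) [ray(1,0) blocked at (4,1); ray(-1,0) blocked at (1,1)]
  BN@(4,1): attacks (3,3) (2,2) (2,0)
Union (14 distinct): (0,0) (0,1) (0,2) (1,0) (1,1) (1,2) (2,0) (2,1) (2,2) (2,3) (2,4) (3,1) (3,3) (4,1)

Answer: 14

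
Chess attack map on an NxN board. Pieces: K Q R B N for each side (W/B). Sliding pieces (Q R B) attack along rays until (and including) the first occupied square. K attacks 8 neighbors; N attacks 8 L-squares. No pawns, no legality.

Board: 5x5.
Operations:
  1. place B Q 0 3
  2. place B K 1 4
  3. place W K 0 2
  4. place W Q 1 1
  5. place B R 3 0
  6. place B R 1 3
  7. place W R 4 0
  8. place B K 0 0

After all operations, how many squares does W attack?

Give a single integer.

Op 1: place BQ@(0,3)
Op 2: place BK@(1,4)
Op 3: place WK@(0,2)
Op 4: place WQ@(1,1)
Op 5: place BR@(3,0)
Op 6: place BR@(1,3)
Op 7: place WR@(4,0)
Op 8: place BK@(0,0)
Per-piece attacks for W:
  WK@(0,2): attacks (0,3) (0,1) (1,2) (1,3) (1,1)
  WQ@(1,1): attacks (1,2) (1,3) (1,0) (2,1) (3,1) (4,1) (0,1) (2,2) (3,3) (4,4) (2,0) (0,2) (0,0) [ray(0,1) blocked at (1,3); ray(-1,1) blocked at (0,2); ray(-1,-1) blocked at (0,0)]
  WR@(4,0): attacks (4,1) (4,2) (4,3) (4,4) (3,0) [ray(-1,0) blocked at (3,0)]
Union (18 distinct): (0,0) (0,1) (0,2) (0,3) (1,0) (1,1) (1,2) (1,3) (2,0) (2,1) (2,2) (3,0) (3,1) (3,3) (4,1) (4,2) (4,3) (4,4)

Answer: 18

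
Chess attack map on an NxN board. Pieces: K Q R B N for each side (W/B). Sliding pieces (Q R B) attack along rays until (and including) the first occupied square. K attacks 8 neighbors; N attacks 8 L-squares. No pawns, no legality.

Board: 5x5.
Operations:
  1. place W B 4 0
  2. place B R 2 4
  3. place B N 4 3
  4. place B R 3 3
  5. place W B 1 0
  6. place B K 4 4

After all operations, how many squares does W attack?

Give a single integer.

Answer: 8

Derivation:
Op 1: place WB@(4,0)
Op 2: place BR@(2,4)
Op 3: place BN@(4,3)
Op 4: place BR@(3,3)
Op 5: place WB@(1,0)
Op 6: place BK@(4,4)
Per-piece attacks for W:
  WB@(1,0): attacks (2,1) (3,2) (4,3) (0,1) [ray(1,1) blocked at (4,3)]
  WB@(4,0): attacks (3,1) (2,2) (1,3) (0,4)
Union (8 distinct): (0,1) (0,4) (1,3) (2,1) (2,2) (3,1) (3,2) (4,3)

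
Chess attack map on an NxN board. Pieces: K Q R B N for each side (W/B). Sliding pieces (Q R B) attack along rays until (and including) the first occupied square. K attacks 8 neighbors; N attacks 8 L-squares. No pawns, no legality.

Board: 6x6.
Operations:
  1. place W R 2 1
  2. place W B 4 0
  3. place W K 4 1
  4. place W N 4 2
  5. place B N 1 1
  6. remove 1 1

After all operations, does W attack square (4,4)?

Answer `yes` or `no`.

Answer: no

Derivation:
Op 1: place WR@(2,1)
Op 2: place WB@(4,0)
Op 3: place WK@(4,1)
Op 4: place WN@(4,2)
Op 5: place BN@(1,1)
Op 6: remove (1,1)
Per-piece attacks for W:
  WR@(2,1): attacks (2,2) (2,3) (2,4) (2,5) (2,0) (3,1) (4,1) (1,1) (0,1) [ray(1,0) blocked at (4,1)]
  WB@(4,0): attacks (5,1) (3,1) (2,2) (1,3) (0,4)
  WK@(4,1): attacks (4,2) (4,0) (5,1) (3,1) (5,2) (5,0) (3,2) (3,0)
  WN@(4,2): attacks (5,4) (3,4) (2,3) (5,0) (3,0) (2,1)
W attacks (4,4): no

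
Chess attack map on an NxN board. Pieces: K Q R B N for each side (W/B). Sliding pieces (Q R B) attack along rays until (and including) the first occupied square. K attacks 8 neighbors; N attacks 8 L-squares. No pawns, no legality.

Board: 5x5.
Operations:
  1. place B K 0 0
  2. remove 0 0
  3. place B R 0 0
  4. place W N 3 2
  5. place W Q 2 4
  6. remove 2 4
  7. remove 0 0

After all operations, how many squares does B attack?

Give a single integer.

Op 1: place BK@(0,0)
Op 2: remove (0,0)
Op 3: place BR@(0,0)
Op 4: place WN@(3,2)
Op 5: place WQ@(2,4)
Op 6: remove (2,4)
Op 7: remove (0,0)
Per-piece attacks for B:
Union (0 distinct): (none)

Answer: 0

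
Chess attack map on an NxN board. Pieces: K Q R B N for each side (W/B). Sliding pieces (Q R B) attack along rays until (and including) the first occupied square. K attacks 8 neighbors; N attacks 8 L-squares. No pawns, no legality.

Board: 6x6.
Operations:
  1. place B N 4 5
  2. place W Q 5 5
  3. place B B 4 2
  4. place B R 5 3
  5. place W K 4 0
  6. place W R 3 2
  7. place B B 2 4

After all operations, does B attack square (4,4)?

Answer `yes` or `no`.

Answer: no

Derivation:
Op 1: place BN@(4,5)
Op 2: place WQ@(5,5)
Op 3: place BB@(4,2)
Op 4: place BR@(5,3)
Op 5: place WK@(4,0)
Op 6: place WR@(3,2)
Op 7: place BB@(2,4)
Per-piece attacks for B:
  BB@(2,4): attacks (3,5) (3,3) (4,2) (1,5) (1,3) (0,2) [ray(1,-1) blocked at (4,2)]
  BB@(4,2): attacks (5,3) (5,1) (3,3) (2,4) (3,1) (2,0) [ray(1,1) blocked at (5,3); ray(-1,1) blocked at (2,4)]
  BN@(4,5): attacks (5,3) (3,3) (2,4)
  BR@(5,3): attacks (5,4) (5,5) (5,2) (5,1) (5,0) (4,3) (3,3) (2,3) (1,3) (0,3) [ray(0,1) blocked at (5,5)]
B attacks (4,4): no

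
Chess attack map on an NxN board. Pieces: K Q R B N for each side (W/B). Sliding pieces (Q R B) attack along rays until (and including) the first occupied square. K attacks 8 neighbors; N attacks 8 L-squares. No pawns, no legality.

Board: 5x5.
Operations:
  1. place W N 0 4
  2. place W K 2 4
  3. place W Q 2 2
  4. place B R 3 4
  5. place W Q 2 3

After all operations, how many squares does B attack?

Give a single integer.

Op 1: place WN@(0,4)
Op 2: place WK@(2,4)
Op 3: place WQ@(2,2)
Op 4: place BR@(3,4)
Op 5: place WQ@(2,3)
Per-piece attacks for B:
  BR@(3,4): attacks (3,3) (3,2) (3,1) (3,0) (4,4) (2,4) [ray(-1,0) blocked at (2,4)]
Union (6 distinct): (2,4) (3,0) (3,1) (3,2) (3,3) (4,4)

Answer: 6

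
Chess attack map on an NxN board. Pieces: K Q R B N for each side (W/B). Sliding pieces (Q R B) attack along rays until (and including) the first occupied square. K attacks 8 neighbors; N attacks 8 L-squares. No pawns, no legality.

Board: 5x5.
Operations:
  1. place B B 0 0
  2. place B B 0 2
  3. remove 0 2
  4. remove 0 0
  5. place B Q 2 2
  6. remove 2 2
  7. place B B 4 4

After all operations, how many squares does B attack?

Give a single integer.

Op 1: place BB@(0,0)
Op 2: place BB@(0,2)
Op 3: remove (0,2)
Op 4: remove (0,0)
Op 5: place BQ@(2,2)
Op 6: remove (2,2)
Op 7: place BB@(4,4)
Per-piece attacks for B:
  BB@(4,4): attacks (3,3) (2,2) (1,1) (0,0)
Union (4 distinct): (0,0) (1,1) (2,2) (3,3)

Answer: 4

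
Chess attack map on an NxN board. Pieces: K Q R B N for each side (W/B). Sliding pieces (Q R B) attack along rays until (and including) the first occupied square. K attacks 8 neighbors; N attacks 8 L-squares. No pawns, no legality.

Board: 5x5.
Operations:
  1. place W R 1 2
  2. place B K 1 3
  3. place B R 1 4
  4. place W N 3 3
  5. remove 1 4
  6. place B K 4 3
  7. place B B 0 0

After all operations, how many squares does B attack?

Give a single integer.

Answer: 14

Derivation:
Op 1: place WR@(1,2)
Op 2: place BK@(1,3)
Op 3: place BR@(1,4)
Op 4: place WN@(3,3)
Op 5: remove (1,4)
Op 6: place BK@(4,3)
Op 7: place BB@(0,0)
Per-piece attacks for B:
  BB@(0,0): attacks (1,1) (2,2) (3,3) [ray(1,1) blocked at (3,3)]
  BK@(1,3): attacks (1,4) (1,2) (2,3) (0,3) (2,4) (2,2) (0,4) (0,2)
  BK@(4,3): attacks (4,4) (4,2) (3,3) (3,4) (3,2)
Union (14 distinct): (0,2) (0,3) (0,4) (1,1) (1,2) (1,4) (2,2) (2,3) (2,4) (3,2) (3,3) (3,4) (4,2) (4,4)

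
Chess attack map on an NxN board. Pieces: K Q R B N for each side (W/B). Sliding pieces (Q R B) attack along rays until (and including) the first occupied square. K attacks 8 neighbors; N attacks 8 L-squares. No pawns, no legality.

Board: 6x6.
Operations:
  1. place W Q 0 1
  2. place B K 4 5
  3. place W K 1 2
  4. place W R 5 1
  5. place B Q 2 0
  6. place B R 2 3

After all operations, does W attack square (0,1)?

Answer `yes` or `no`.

Answer: yes

Derivation:
Op 1: place WQ@(0,1)
Op 2: place BK@(4,5)
Op 3: place WK@(1,2)
Op 4: place WR@(5,1)
Op 5: place BQ@(2,0)
Op 6: place BR@(2,3)
Per-piece attacks for W:
  WQ@(0,1): attacks (0,2) (0,3) (0,4) (0,5) (0,0) (1,1) (2,1) (3,1) (4,1) (5,1) (1,2) (1,0) [ray(1,0) blocked at (5,1); ray(1,1) blocked at (1,2)]
  WK@(1,2): attacks (1,3) (1,1) (2,2) (0,2) (2,3) (2,1) (0,3) (0,1)
  WR@(5,1): attacks (5,2) (5,3) (5,4) (5,5) (5,0) (4,1) (3,1) (2,1) (1,1) (0,1) [ray(-1,0) blocked at (0,1)]
W attacks (0,1): yes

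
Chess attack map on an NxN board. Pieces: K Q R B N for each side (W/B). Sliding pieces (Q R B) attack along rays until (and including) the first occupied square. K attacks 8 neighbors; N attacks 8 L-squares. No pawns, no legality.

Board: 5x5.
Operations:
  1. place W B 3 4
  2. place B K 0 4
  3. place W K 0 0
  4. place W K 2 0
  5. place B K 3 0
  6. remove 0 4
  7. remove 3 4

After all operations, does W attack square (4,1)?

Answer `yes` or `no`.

Answer: no

Derivation:
Op 1: place WB@(3,4)
Op 2: place BK@(0,4)
Op 3: place WK@(0,0)
Op 4: place WK@(2,0)
Op 5: place BK@(3,0)
Op 6: remove (0,4)
Op 7: remove (3,4)
Per-piece attacks for W:
  WK@(0,0): attacks (0,1) (1,0) (1,1)
  WK@(2,0): attacks (2,1) (3,0) (1,0) (3,1) (1,1)
W attacks (4,1): no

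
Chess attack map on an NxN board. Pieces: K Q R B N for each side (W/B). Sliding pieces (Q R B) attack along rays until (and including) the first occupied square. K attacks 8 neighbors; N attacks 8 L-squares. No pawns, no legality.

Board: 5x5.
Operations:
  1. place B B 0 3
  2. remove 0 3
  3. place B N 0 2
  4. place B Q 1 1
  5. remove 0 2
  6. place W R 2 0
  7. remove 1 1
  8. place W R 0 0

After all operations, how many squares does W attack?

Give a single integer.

Op 1: place BB@(0,3)
Op 2: remove (0,3)
Op 3: place BN@(0,2)
Op 4: place BQ@(1,1)
Op 5: remove (0,2)
Op 6: place WR@(2,0)
Op 7: remove (1,1)
Op 8: place WR@(0,0)
Per-piece attacks for W:
  WR@(0,0): attacks (0,1) (0,2) (0,3) (0,4) (1,0) (2,0) [ray(1,0) blocked at (2,0)]
  WR@(2,0): attacks (2,1) (2,2) (2,3) (2,4) (3,0) (4,0) (1,0) (0,0) [ray(-1,0) blocked at (0,0)]
Union (13 distinct): (0,0) (0,1) (0,2) (0,3) (0,4) (1,0) (2,0) (2,1) (2,2) (2,3) (2,4) (3,0) (4,0)

Answer: 13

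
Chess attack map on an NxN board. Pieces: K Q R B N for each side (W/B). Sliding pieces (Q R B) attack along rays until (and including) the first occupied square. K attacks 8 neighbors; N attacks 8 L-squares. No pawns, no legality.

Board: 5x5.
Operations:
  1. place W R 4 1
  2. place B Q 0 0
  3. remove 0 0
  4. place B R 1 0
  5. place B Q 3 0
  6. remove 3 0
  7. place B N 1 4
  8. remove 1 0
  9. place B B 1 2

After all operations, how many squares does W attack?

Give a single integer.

Op 1: place WR@(4,1)
Op 2: place BQ@(0,0)
Op 3: remove (0,0)
Op 4: place BR@(1,0)
Op 5: place BQ@(3,0)
Op 6: remove (3,0)
Op 7: place BN@(1,4)
Op 8: remove (1,0)
Op 9: place BB@(1,2)
Per-piece attacks for W:
  WR@(4,1): attacks (4,2) (4,3) (4,4) (4,0) (3,1) (2,1) (1,1) (0,1)
Union (8 distinct): (0,1) (1,1) (2,1) (3,1) (4,0) (4,2) (4,3) (4,4)

Answer: 8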